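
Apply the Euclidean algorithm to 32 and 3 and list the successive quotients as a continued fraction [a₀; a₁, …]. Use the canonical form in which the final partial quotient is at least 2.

[10; 1, 2]

32 ÷ 3 → quotient 10, remainder 2
3 ÷ 2 → quotient 1, remainder 1
2 ÷ 1 → quotient 2, remainder 0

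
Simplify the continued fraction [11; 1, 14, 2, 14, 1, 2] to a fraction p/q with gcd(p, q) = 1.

Start with 2.
1 + 1/(2/1) = 1 + 1/2 = 3/2
14 + 1/(3/2) = 14 + 2/3 = 44/3
2 + 1/(44/3) = 2 + 3/44 = 91/44
14 + 1/(91/44) = 14 + 44/91 = 1318/91
1 + 1/(1318/91) = 1 + 91/1318 = 1409/1318
11 + 1/(1409/1318) = 11 + 1318/1409 = 16817/1409

16817/1409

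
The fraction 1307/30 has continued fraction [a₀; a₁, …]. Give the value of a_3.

3

⌊1307/30⌋ = 43, remainder 17
⌊30/17⌋ = 1, remainder 13
⌊17/13⌋ = 1, remainder 4
⌊13/4⌋ = 3, remainder 1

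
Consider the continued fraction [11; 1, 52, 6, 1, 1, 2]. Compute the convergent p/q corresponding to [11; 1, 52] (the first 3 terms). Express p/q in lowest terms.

635/53

Work from the innermost term outward:
Start with 52.
1 + 1/(52/1) = 1 + 1/52 = 53/52
11 + 1/(53/52) = 11 + 52/53 = 635/53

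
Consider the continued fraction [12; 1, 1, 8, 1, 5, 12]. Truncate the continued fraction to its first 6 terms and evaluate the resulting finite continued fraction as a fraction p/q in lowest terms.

a_0 = 12: 12/1
a_1 = 1: 13/1
a_2 = 1: 25/2
a_3 = 8: 213/17
a_4 = 1: 238/19
a_5 = 5: 1403/112

1403/112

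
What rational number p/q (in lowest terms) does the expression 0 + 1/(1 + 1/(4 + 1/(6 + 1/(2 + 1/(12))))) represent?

Use the convergent recurrence hₖ = aₖ·hₖ₋₁ + hₖ₋₂ (and likewise for the denominators kₖ):
a_0 = 0: 0/1
a_1 = 1: 1/1
a_2 = 4: 4/5
a_3 = 6: 25/31
a_4 = 2: 54/67
a_5 = 12: 673/835

673/835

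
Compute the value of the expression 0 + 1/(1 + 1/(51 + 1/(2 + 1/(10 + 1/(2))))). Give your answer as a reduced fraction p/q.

Use the convergent recurrence hₖ = aₖ·hₖ₋₁ + hₖ₋₂ (and likewise for the denominators kₖ):
a_0 = 0: 0/1
a_1 = 1: 1/1
a_2 = 51: 51/52
a_3 = 2: 103/105
a_4 = 10: 1081/1102
a_5 = 2: 2265/2309

2265/2309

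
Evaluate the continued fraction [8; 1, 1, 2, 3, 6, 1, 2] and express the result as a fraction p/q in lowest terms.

a_0 = 8: 8/1
a_1 = 1: 9/1
a_2 = 1: 17/2
a_3 = 2: 43/5
a_4 = 3: 146/17
a_5 = 6: 919/107
a_6 = 1: 1065/124
a_7 = 2: 3049/355

3049/355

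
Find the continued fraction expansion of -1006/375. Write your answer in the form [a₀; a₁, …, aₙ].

[-3; 3, 6, 1, 1, 1, 1, 3]

Run the Euclidean algorithm, recording each quotient:
⌊-1006/375⌋ = -3, remainder 119
⌊375/119⌋ = 3, remainder 18
⌊119/18⌋ = 6, remainder 11
⌊18/11⌋ = 1, remainder 7
⌊11/7⌋ = 1, remainder 4
⌊7/4⌋ = 1, remainder 3
⌊4/3⌋ = 1, remainder 1
⌊3/1⌋ = 3, remainder 0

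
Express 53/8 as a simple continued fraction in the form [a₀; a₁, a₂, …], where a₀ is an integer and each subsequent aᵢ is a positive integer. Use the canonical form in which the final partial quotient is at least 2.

[6; 1, 1, 1, 2]

⌊53/8⌋ = 6, remainder 5
⌊8/5⌋ = 1, remainder 3
⌊5/3⌋ = 1, remainder 2
⌊3/2⌋ = 1, remainder 1
⌊2/1⌋ = 2, remainder 0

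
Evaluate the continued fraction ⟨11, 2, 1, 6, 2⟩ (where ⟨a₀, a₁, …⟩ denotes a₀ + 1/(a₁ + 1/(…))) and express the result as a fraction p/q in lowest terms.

488/43

a_0 = 11: 11/1
a_1 = 2: 23/2
a_2 = 1: 34/3
a_3 = 6: 227/20
a_4 = 2: 488/43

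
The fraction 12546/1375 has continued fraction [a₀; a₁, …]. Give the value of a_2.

24

⌊12546/1375⌋ = 9, remainder 171
⌊1375/171⌋ = 8, remainder 7
⌊171/7⌋ = 24, remainder 3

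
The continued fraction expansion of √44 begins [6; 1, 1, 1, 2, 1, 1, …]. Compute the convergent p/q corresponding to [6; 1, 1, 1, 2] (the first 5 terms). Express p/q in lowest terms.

Compute successive convergents:
a_0 = 6: 6/1
a_1 = 1: 7/1
a_2 = 1: 13/2
a_3 = 1: 20/3
a_4 = 2: 53/8

53/8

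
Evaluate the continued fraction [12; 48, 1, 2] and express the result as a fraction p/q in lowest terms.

1755/146

a_0 = 12: 12/1
a_1 = 48: 577/48
a_2 = 1: 589/49
a_3 = 2: 1755/146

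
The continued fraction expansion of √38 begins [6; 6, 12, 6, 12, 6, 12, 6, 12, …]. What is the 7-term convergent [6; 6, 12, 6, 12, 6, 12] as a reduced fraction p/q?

Compute successive convergents:
a_0 = 6: 6/1
a_1 = 6: 37/6
a_2 = 12: 450/73
a_3 = 6: 2737/444
a_4 = 12: 33294/5401
a_5 = 6: 202501/32850
a_6 = 12: 2463306/399601

2463306/399601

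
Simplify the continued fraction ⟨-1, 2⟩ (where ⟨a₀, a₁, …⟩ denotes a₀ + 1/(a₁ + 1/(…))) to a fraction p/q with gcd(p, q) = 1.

Compute successive convergents:
a_0 = -1: -1/1
a_1 = 2: -1/2

-1/2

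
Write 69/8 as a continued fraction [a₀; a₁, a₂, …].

[8; 1, 1, 1, 2]

⌊69/8⌋ = 8, remainder 5
⌊8/5⌋ = 1, remainder 3
⌊5/3⌋ = 1, remainder 2
⌊3/2⌋ = 1, remainder 1
⌊2/1⌋ = 2, remainder 0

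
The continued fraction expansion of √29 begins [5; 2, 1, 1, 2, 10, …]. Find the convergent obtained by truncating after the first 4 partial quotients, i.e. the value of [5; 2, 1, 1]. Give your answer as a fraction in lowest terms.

27/5

Work from the innermost term outward:
Start with 1.
1 + 1/(1/1) = 1 + 1/1 = 2/1
2 + 1/(2/1) = 2 + 1/2 = 5/2
5 + 1/(5/2) = 5 + 2/5 = 27/5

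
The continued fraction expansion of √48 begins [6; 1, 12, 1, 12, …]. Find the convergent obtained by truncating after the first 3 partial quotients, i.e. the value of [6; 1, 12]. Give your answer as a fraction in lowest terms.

90/13

Collapse the nested fraction from the inside out:
Start with 12.
1 + 1/(12/1) = 1 + 1/12 = 13/12
6 + 1/(13/12) = 6 + 12/13 = 90/13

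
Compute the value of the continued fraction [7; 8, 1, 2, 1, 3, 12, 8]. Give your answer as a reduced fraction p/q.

92396/12987

Compute successive convergents:
a_0 = 7: 7/1
a_1 = 8: 57/8
a_2 = 1: 64/9
a_3 = 2: 185/26
a_4 = 1: 249/35
a_5 = 3: 932/131
a_6 = 12: 11433/1607
a_7 = 8: 92396/12987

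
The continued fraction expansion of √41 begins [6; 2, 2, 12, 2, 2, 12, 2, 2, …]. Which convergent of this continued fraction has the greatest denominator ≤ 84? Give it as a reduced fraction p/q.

397/62

a_0 = 6: 6/1  (≤ bound)
a_1 = 2: 13/2  (≤ bound)
a_2 = 2: 32/5  (≤ bound)
a_3 = 12: 397/62  (≤ bound)
a_4 = 2: 826/129  (> 84, stop)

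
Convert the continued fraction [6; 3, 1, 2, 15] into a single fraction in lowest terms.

1060/169

Collapse the nested fraction from the inside out:
Start with 15.
2 + 1/(15/1) = 2 + 1/15 = 31/15
1 + 1/(31/15) = 1 + 15/31 = 46/31
3 + 1/(46/31) = 3 + 31/46 = 169/46
6 + 1/(169/46) = 6 + 46/169 = 1060/169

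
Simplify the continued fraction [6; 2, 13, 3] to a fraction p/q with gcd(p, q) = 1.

538/83

Work from the innermost term outward:
Start with 3.
13 + 1/(3/1) = 13 + 1/3 = 40/3
2 + 1/(40/3) = 2 + 3/40 = 83/40
6 + 1/(83/40) = 6 + 40/83 = 538/83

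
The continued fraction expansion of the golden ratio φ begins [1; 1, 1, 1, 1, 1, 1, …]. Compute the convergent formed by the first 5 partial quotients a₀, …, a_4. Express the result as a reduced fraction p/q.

a_0 = 1: 1/1
a_1 = 1: 2/1
a_2 = 1: 3/2
a_3 = 1: 5/3
a_4 = 1: 8/5

8/5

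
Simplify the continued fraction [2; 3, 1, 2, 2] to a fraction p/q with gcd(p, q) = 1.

59/26

Use the convergent recurrence hₖ = aₖ·hₖ₋₁ + hₖ₋₂ (and likewise for the denominators kₖ):
a_0 = 2: 2/1
a_1 = 3: 7/3
a_2 = 1: 9/4
a_3 = 2: 25/11
a_4 = 2: 59/26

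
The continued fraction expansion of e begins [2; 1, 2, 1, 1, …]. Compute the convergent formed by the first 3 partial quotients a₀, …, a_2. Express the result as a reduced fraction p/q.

8/3

a_0 = 2: 2/1
a_1 = 1: 3/1
a_2 = 2: 8/3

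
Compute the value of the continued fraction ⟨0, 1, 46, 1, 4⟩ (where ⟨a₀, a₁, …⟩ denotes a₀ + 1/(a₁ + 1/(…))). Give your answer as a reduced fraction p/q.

a_0 = 0: 0/1
a_1 = 1: 1/1
a_2 = 46: 46/47
a_3 = 1: 47/48
a_4 = 4: 234/239

234/239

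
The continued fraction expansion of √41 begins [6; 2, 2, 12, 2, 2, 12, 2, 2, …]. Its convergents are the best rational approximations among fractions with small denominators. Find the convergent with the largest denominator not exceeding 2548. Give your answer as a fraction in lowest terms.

List convergents until the denominator exceeds the bound:
a_0 = 6: 6/1  (≤ bound)
a_1 = 2: 13/2  (≤ bound)
a_2 = 2: 32/5  (≤ bound)
a_3 = 12: 397/62  (≤ bound)
a_4 = 2: 826/129  (≤ bound)
a_5 = 2: 2049/320  (≤ bound)
a_6 = 12: 25414/3969  (> 2548, stop)

2049/320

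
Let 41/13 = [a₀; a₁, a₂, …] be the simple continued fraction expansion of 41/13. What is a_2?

2

Run the Euclidean algorithm, recording each quotient:
41 = 3·13 + 2, so a_0 = 3
13 = 6·2 + 1, so a_1 = 6
2 = 2·1 + 0, so a_2 = 2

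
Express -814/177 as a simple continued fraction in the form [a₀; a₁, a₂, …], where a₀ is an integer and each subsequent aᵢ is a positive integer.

[-5; 2, 2, 35]

Repeatedly divide and take the remainder:
⌊-814/177⌋ = -5, remainder 71
⌊177/71⌋ = 2, remainder 35
⌊71/35⌋ = 2, remainder 1
⌊35/1⌋ = 35, remainder 0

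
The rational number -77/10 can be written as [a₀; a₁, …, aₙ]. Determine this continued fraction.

Run the Euclidean algorithm, recording each quotient:
⌊-77/10⌋ = -8, remainder 3
⌊10/3⌋ = 3, remainder 1
⌊3/1⌋ = 3, remainder 0

[-8; 3, 3]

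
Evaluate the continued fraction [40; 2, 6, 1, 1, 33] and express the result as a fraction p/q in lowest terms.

37996/939

Start with 33.
1 + 1/(33/1) = 1 + 1/33 = 34/33
1 + 1/(34/33) = 1 + 33/34 = 67/34
6 + 1/(67/34) = 6 + 34/67 = 436/67
2 + 1/(436/67) = 2 + 67/436 = 939/436
40 + 1/(939/436) = 40 + 436/939 = 37996/939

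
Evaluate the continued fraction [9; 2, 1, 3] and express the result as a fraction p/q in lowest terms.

a_0 = 9: 9/1
a_1 = 2: 19/2
a_2 = 1: 28/3
a_3 = 3: 103/11

103/11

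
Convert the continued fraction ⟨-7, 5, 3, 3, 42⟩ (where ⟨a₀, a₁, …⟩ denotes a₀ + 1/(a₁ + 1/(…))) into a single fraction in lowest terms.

Work from the innermost term outward:
Start with 42.
3 + 1/(42/1) = 3 + 1/42 = 127/42
3 + 1/(127/42) = 3 + 42/127 = 423/127
5 + 1/(423/127) = 5 + 127/423 = 2242/423
-7 + 1/(2242/423) = -7 + 423/2242 = -15271/2242

-15271/2242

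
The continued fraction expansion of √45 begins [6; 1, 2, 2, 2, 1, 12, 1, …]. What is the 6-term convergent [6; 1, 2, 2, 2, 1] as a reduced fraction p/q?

161/24

Compute successive convergents:
a_0 = 6: 6/1
a_1 = 1: 7/1
a_2 = 2: 20/3
a_3 = 2: 47/7
a_4 = 2: 114/17
a_5 = 1: 161/24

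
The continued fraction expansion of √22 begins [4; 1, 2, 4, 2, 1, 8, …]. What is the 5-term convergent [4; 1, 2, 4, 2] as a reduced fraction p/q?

136/29

Start with 2.
4 + 1/(2/1) = 4 + 1/2 = 9/2
2 + 1/(9/2) = 2 + 2/9 = 20/9
1 + 1/(20/9) = 1 + 9/20 = 29/20
4 + 1/(29/20) = 4 + 20/29 = 136/29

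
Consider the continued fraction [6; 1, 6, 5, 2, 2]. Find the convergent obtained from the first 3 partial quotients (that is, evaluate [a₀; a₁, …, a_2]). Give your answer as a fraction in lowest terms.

48/7

Use the convergent recurrence hₖ = aₖ·hₖ₋₁ + hₖ₋₂ (and likewise for the denominators kₖ):
a_0 = 6: 6/1
a_1 = 1: 7/1
a_2 = 6: 48/7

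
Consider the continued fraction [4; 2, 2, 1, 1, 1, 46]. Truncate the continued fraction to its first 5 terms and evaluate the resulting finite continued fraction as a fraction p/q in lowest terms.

Build up convergents one term at a time:
a_0 = 4: 4/1
a_1 = 2: 9/2
a_2 = 2: 22/5
a_3 = 1: 31/7
a_4 = 1: 53/12

53/12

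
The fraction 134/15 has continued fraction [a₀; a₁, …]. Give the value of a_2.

14

Run the Euclidean algorithm, recording each quotient:
⌊134/15⌋ = 8, remainder 14
⌊15/14⌋ = 1, remainder 1
⌊14/1⌋ = 14, remainder 0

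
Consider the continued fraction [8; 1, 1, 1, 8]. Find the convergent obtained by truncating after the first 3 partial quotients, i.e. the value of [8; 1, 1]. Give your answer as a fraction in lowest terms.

17/2

a_0 = 8: 8/1
a_1 = 1: 9/1
a_2 = 1: 17/2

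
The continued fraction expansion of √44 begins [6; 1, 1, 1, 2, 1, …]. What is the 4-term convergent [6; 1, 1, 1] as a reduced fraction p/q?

a_0 = 6: 6/1
a_1 = 1: 7/1
a_2 = 1: 13/2
a_3 = 1: 20/3

20/3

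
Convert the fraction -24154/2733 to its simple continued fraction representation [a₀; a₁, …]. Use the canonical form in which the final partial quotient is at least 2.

[-9; 6, 5, 1, 9, 1, 2, 2]

Apply division with remainder until the remainder is 0:
-24154 = -9·2733 + 443, so a_0 = -9
2733 = 6·443 + 75, so a_1 = 6
443 = 5·75 + 68, so a_2 = 5
75 = 1·68 + 7, so a_3 = 1
68 = 9·7 + 5, so a_4 = 9
7 = 1·5 + 2, so a_5 = 1
5 = 2·2 + 1, so a_6 = 2
2 = 2·1 + 0, so a_7 = 2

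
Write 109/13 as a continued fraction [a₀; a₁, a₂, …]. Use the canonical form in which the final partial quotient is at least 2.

109 ÷ 13 → quotient 8, remainder 5
13 ÷ 5 → quotient 2, remainder 3
5 ÷ 3 → quotient 1, remainder 2
3 ÷ 2 → quotient 1, remainder 1
2 ÷ 1 → quotient 2, remainder 0

[8; 2, 1, 1, 2]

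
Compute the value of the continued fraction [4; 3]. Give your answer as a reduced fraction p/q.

13/3

a_0 = 4: 4/1
a_1 = 3: 13/3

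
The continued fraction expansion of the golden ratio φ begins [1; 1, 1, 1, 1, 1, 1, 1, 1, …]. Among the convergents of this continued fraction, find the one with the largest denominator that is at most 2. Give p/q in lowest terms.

a_0 = 1: 1/1  (≤ bound)
a_1 = 1: 2/1  (≤ bound)
a_2 = 1: 3/2  (≤ bound)
a_3 = 1: 5/3  (> 2, stop)

3/2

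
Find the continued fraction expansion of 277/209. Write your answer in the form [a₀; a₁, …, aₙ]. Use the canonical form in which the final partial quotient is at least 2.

277 ÷ 209 → quotient 1, remainder 68
209 ÷ 68 → quotient 3, remainder 5
68 ÷ 5 → quotient 13, remainder 3
5 ÷ 3 → quotient 1, remainder 2
3 ÷ 2 → quotient 1, remainder 1
2 ÷ 1 → quotient 2, remainder 0

[1; 3, 13, 1, 1, 2]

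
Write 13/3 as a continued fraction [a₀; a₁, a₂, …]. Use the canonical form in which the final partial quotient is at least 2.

13 = 4·3 + 1, so a_0 = 4
3 = 3·1 + 0, so a_1 = 3

[4; 3]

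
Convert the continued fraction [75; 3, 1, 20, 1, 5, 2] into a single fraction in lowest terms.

Compute successive convergents:
a_0 = 75: 75/1
a_1 = 3: 226/3
a_2 = 1: 301/4
a_3 = 20: 6246/83
a_4 = 1: 6547/87
a_5 = 5: 38981/518
a_6 = 2: 84509/1123

84509/1123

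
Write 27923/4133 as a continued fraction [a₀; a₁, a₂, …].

[6; 1, 3, 9, 1, 49, 2]

⌊27923/4133⌋ = 6, remainder 3125
⌊4133/3125⌋ = 1, remainder 1008
⌊3125/1008⌋ = 3, remainder 101
⌊1008/101⌋ = 9, remainder 99
⌊101/99⌋ = 1, remainder 2
⌊99/2⌋ = 49, remainder 1
⌊2/1⌋ = 2, remainder 0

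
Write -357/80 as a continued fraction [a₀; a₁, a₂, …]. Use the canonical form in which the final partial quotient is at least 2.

-357 ÷ 80 → quotient -5, remainder 43
80 ÷ 43 → quotient 1, remainder 37
43 ÷ 37 → quotient 1, remainder 6
37 ÷ 6 → quotient 6, remainder 1
6 ÷ 1 → quotient 6, remainder 0

[-5; 1, 1, 6, 6]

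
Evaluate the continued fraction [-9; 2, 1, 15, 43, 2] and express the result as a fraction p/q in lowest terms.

-35461/4095

Start with 2.
43 + 1/(2/1) = 43 + 1/2 = 87/2
15 + 1/(87/2) = 15 + 2/87 = 1307/87
1 + 1/(1307/87) = 1 + 87/1307 = 1394/1307
2 + 1/(1394/1307) = 2 + 1307/1394 = 4095/1394
-9 + 1/(4095/1394) = -9 + 1394/4095 = -35461/4095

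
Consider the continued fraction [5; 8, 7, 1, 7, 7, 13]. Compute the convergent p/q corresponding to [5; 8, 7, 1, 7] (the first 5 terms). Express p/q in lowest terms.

Start with 7.
1 + 1/(7/1) = 1 + 1/7 = 8/7
7 + 1/(8/7) = 7 + 7/8 = 63/8
8 + 1/(63/8) = 8 + 8/63 = 512/63
5 + 1/(512/63) = 5 + 63/512 = 2623/512

2623/512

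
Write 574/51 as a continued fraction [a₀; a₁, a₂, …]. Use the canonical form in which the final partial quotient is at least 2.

574 ÷ 51 → quotient 11, remainder 13
51 ÷ 13 → quotient 3, remainder 12
13 ÷ 12 → quotient 1, remainder 1
12 ÷ 1 → quotient 12, remainder 0

[11; 3, 1, 12]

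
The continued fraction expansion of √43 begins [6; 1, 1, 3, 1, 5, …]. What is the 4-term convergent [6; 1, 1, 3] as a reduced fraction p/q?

46/7

Build up convergents one term at a time:
a_0 = 6: 6/1
a_1 = 1: 7/1
a_2 = 1: 13/2
a_3 = 3: 46/7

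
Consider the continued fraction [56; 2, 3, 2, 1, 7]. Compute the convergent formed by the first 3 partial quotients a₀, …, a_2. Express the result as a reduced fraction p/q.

a_0 = 56: 56/1
a_1 = 2: 113/2
a_2 = 3: 395/7

395/7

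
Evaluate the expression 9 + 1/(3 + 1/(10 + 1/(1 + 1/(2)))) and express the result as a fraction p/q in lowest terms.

923/99

a_0 = 9: 9/1
a_1 = 3: 28/3
a_2 = 10: 289/31
a_3 = 1: 317/34
a_4 = 2: 923/99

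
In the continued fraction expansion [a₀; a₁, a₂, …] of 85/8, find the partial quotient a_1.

Apply division with remainder until the remainder is 0:
⌊85/8⌋ = 10, remainder 5
⌊8/5⌋ = 1, remainder 3

1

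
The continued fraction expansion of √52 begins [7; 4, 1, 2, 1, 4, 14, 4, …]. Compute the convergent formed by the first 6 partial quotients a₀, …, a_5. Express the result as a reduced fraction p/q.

649/90

a_0 = 7: 7/1
a_1 = 4: 29/4
a_2 = 1: 36/5
a_3 = 2: 101/14
a_4 = 1: 137/19
a_5 = 4: 649/90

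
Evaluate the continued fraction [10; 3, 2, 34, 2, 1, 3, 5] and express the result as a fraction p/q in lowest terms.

145294/14125

Start with 5.
3 + 1/(5/1) = 3 + 1/5 = 16/5
1 + 1/(16/5) = 1 + 5/16 = 21/16
2 + 1/(21/16) = 2 + 16/21 = 58/21
34 + 1/(58/21) = 34 + 21/58 = 1993/58
2 + 1/(1993/58) = 2 + 58/1993 = 4044/1993
3 + 1/(4044/1993) = 3 + 1993/4044 = 14125/4044
10 + 1/(14125/4044) = 10 + 4044/14125 = 145294/14125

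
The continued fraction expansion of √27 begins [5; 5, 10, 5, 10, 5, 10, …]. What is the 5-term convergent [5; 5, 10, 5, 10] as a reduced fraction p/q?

a_0 = 5: 5/1
a_1 = 5: 26/5
a_2 = 10: 265/51
a_3 = 5: 1351/260
a_4 = 10: 13775/2651

13775/2651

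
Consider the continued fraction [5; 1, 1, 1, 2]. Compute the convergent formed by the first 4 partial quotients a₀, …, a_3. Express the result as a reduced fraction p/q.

17/3

a_0 = 5: 5/1
a_1 = 1: 6/1
a_2 = 1: 11/2
a_3 = 1: 17/3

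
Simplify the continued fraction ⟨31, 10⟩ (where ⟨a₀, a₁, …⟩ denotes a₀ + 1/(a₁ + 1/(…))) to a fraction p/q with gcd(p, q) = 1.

Build up convergents one term at a time:
a_0 = 31: 31/1
a_1 = 10: 311/10

311/10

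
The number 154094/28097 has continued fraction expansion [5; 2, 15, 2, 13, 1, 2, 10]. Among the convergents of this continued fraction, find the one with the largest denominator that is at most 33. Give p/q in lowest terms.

List convergents until the denominator exceeds the bound:
a_0 = 5: 5/1  (≤ bound)
a_1 = 2: 11/2  (≤ bound)
a_2 = 15: 170/31  (≤ bound)
a_3 = 2: 351/64  (> 33, stop)

170/31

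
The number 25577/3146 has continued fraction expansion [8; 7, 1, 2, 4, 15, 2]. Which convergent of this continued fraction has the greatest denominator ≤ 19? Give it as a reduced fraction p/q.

65/8

List convergents until the denominator exceeds the bound:
a_0 = 8: 8/1  (≤ bound)
a_1 = 7: 57/7  (≤ bound)
a_2 = 1: 65/8  (≤ bound)
a_3 = 2: 187/23  (> 19, stop)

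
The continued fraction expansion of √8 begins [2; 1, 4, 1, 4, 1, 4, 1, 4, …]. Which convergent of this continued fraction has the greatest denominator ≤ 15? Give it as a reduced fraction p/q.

a_0 = 2: 2/1  (≤ bound)
a_1 = 1: 3/1  (≤ bound)
a_2 = 4: 14/5  (≤ bound)
a_3 = 1: 17/6  (≤ bound)
a_4 = 4: 82/29  (> 15, stop)

17/6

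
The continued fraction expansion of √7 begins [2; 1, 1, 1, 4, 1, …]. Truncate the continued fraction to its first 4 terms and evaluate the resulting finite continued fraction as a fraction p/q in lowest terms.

8/3

Compute successive convergents:
a_0 = 2: 2/1
a_1 = 1: 3/1
a_2 = 1: 5/2
a_3 = 1: 8/3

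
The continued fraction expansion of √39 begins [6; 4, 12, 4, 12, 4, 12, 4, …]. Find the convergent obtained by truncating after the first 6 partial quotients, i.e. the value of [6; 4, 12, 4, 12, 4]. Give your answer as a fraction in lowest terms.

Use the convergent recurrence hₖ = aₖ·hₖ₋₁ + hₖ₋₂ (and likewise for the denominators kₖ):
a_0 = 6: 6/1
a_1 = 4: 25/4
a_2 = 12: 306/49
a_3 = 4: 1249/200
a_4 = 12: 15294/2449
a_5 = 4: 62425/9996

62425/9996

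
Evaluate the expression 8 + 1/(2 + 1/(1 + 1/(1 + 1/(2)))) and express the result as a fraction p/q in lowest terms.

109/13

Work from the innermost term outward:
Start with 2.
1 + 1/(2/1) = 1 + 1/2 = 3/2
1 + 1/(3/2) = 1 + 2/3 = 5/3
2 + 1/(5/3) = 2 + 3/5 = 13/5
8 + 1/(13/5) = 8 + 5/13 = 109/13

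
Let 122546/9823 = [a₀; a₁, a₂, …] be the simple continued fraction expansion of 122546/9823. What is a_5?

Repeatedly divide and take the remainder:
122546 = 12·9823 + 4670, so a_0 = 12
9823 = 2·4670 + 483, so a_1 = 2
4670 = 9·483 + 323, so a_2 = 9
483 = 1·323 + 160, so a_3 = 1
323 = 2·160 + 3, so a_4 = 2
160 = 53·3 + 1, so a_5 = 53

53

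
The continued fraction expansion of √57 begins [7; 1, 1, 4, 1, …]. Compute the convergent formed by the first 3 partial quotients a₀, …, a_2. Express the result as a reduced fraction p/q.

15/2

Work from the innermost term outward:
Start with 1.
1 + 1/(1/1) = 1 + 1/1 = 2/1
7 + 1/(2/1) = 7 + 1/2 = 15/2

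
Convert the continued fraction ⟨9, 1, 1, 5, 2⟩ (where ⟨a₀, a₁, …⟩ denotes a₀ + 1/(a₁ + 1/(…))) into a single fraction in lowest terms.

229/24

Collapse the nested fraction from the inside out:
Start with 2.
5 + 1/(2/1) = 5 + 1/2 = 11/2
1 + 1/(11/2) = 1 + 2/11 = 13/11
1 + 1/(13/11) = 1 + 11/13 = 24/13
9 + 1/(24/13) = 9 + 13/24 = 229/24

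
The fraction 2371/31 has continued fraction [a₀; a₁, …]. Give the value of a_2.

2371 ÷ 31 → quotient 76, remainder 15
31 ÷ 15 → quotient 2, remainder 1
15 ÷ 1 → quotient 15, remainder 0

15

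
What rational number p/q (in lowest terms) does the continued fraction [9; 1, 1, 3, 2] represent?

153/16

Start with 2.
3 + 1/(2/1) = 3 + 1/2 = 7/2
1 + 1/(7/2) = 1 + 2/7 = 9/7
1 + 1/(9/7) = 1 + 7/9 = 16/9
9 + 1/(16/9) = 9 + 9/16 = 153/16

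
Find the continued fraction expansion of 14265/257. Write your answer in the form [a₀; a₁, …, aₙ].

⌊14265/257⌋ = 55, remainder 130
⌊257/130⌋ = 1, remainder 127
⌊130/127⌋ = 1, remainder 3
⌊127/3⌋ = 42, remainder 1
⌊3/1⌋ = 3, remainder 0

[55; 1, 1, 42, 3]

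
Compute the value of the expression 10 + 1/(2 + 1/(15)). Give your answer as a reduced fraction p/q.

325/31

a_0 = 10: 10/1
a_1 = 2: 21/2
a_2 = 15: 325/31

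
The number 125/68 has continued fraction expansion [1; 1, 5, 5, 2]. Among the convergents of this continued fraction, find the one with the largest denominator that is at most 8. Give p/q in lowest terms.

List convergents until the denominator exceeds the bound:
a_0 = 1: 1/1  (≤ bound)
a_1 = 1: 2/1  (≤ bound)
a_2 = 5: 11/6  (≤ bound)
a_3 = 5: 57/31  (> 8, stop)

11/6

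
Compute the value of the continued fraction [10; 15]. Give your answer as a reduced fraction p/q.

Starting at the tail and folding back:
Start with 15.
10 + 1/(15/1) = 10 + 1/15 = 151/15

151/15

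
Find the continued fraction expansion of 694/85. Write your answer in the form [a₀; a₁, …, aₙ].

[8; 6, 14]

Run the Euclidean algorithm, recording each quotient:
⌊694/85⌋ = 8, remainder 14
⌊85/14⌋ = 6, remainder 1
⌊14/1⌋ = 14, remainder 0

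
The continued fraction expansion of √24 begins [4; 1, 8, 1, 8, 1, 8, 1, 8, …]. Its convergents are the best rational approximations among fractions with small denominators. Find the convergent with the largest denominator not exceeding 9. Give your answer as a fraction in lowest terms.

List convergents until the denominator exceeds the bound:
a_0 = 4: 4/1  (≤ bound)
a_1 = 1: 5/1  (≤ bound)
a_2 = 8: 44/9  (≤ bound)
a_3 = 1: 49/10  (> 9, stop)

44/9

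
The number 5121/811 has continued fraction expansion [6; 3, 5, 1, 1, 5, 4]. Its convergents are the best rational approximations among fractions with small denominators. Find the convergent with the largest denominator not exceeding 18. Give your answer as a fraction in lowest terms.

101/16

a_0 = 6: 6/1  (≤ bound)
a_1 = 3: 19/3  (≤ bound)
a_2 = 5: 101/16  (≤ bound)
a_3 = 1: 120/19  (> 18, stop)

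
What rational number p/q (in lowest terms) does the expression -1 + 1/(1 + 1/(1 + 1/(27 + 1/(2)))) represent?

-55/112

Use the convergent recurrence hₖ = aₖ·hₖ₋₁ + hₖ₋₂ (and likewise for the denominators kₖ):
a_0 = -1: -1/1
a_1 = 1: 0/1
a_2 = 1: -1/2
a_3 = 27: -27/55
a_4 = 2: -55/112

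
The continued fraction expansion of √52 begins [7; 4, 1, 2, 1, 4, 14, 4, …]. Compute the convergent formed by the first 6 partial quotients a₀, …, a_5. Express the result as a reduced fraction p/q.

Compute successive convergents:
a_0 = 7: 7/1
a_1 = 4: 29/4
a_2 = 1: 36/5
a_3 = 2: 101/14
a_4 = 1: 137/19
a_5 = 4: 649/90

649/90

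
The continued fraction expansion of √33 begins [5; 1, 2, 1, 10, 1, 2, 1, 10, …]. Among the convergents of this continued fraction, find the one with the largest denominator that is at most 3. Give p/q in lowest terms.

a_0 = 5: 5/1  (≤ bound)
a_1 = 1: 6/1  (≤ bound)
a_2 = 2: 17/3  (≤ bound)
a_3 = 1: 23/4  (> 3, stop)

17/3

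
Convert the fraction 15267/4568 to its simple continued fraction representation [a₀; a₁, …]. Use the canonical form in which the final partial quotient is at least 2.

⌊15267/4568⌋ = 3, remainder 1563
⌊4568/1563⌋ = 2, remainder 1442
⌊1563/1442⌋ = 1, remainder 121
⌊1442/121⌋ = 11, remainder 111
⌊121/111⌋ = 1, remainder 10
⌊111/10⌋ = 11, remainder 1
⌊10/1⌋ = 10, remainder 0

[3; 2, 1, 11, 1, 11, 10]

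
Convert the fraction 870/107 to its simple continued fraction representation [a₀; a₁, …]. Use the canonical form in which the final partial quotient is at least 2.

[8; 7, 1, 1, 1, 4]

870 = 8·107 + 14, so a_0 = 8
107 = 7·14 + 9, so a_1 = 7
14 = 1·9 + 5, so a_2 = 1
9 = 1·5 + 4, so a_3 = 1
5 = 1·4 + 1, so a_4 = 1
4 = 4·1 + 0, so a_5 = 4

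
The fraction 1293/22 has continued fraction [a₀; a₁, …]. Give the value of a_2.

3

Apply division with remainder until the remainder is 0:
1293 ÷ 22 → quotient 58, remainder 17
22 ÷ 17 → quotient 1, remainder 5
17 ÷ 5 → quotient 3, remainder 2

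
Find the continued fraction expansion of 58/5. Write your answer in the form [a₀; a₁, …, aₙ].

⌊58/5⌋ = 11, remainder 3
⌊5/3⌋ = 1, remainder 2
⌊3/2⌋ = 1, remainder 1
⌊2/1⌋ = 2, remainder 0

[11; 1, 1, 2]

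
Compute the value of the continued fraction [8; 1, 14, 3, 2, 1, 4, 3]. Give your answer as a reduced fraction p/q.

Start with 3.
4 + 1/(3/1) = 4 + 1/3 = 13/3
1 + 1/(13/3) = 1 + 3/13 = 16/13
2 + 1/(16/13) = 2 + 13/16 = 45/16
3 + 1/(45/16) = 3 + 16/45 = 151/45
14 + 1/(151/45) = 14 + 45/151 = 2159/151
1 + 1/(2159/151) = 1 + 151/2159 = 2310/2159
8 + 1/(2310/2159) = 8 + 2159/2310 = 20639/2310

20639/2310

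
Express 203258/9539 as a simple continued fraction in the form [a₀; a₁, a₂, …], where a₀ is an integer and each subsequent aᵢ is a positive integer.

Run the Euclidean algorithm, recording each quotient:
203258 = 21·9539 + 2939, so a_0 = 21
9539 = 3·2939 + 722, so a_1 = 3
2939 = 4·722 + 51, so a_2 = 4
722 = 14·51 + 8, so a_3 = 14
51 = 6·8 + 3, so a_4 = 6
8 = 2·3 + 2, so a_5 = 2
3 = 1·2 + 1, so a_6 = 1
2 = 2·1 + 0, so a_7 = 2

[21; 3, 4, 14, 6, 2, 1, 2]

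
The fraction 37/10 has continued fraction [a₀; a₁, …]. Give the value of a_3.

3

37 = 3·10 + 7, so a_0 = 3
10 = 1·7 + 3, so a_1 = 1
7 = 2·3 + 1, so a_2 = 2
3 = 3·1 + 0, so a_3 = 3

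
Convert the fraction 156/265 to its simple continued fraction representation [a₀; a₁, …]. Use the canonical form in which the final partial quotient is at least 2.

Apply division with remainder until the remainder is 0:
156 = 0·265 + 156, so a_0 = 0
265 = 1·156 + 109, so a_1 = 1
156 = 1·109 + 47, so a_2 = 1
109 = 2·47 + 15, so a_3 = 2
47 = 3·15 + 2, so a_4 = 3
15 = 7·2 + 1, so a_5 = 7
2 = 2·1 + 0, so a_6 = 2

[0; 1, 1, 2, 3, 7, 2]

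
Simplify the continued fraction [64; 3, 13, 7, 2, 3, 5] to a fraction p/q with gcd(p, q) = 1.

714716/11111

Start with 5.
3 + 1/(5/1) = 3 + 1/5 = 16/5
2 + 1/(16/5) = 2 + 5/16 = 37/16
7 + 1/(37/16) = 7 + 16/37 = 275/37
13 + 1/(275/37) = 13 + 37/275 = 3612/275
3 + 1/(3612/275) = 3 + 275/3612 = 11111/3612
64 + 1/(11111/3612) = 64 + 3612/11111 = 714716/11111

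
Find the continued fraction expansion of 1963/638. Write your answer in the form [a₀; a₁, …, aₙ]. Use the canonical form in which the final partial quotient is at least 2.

[3; 13, 49]

Run the Euclidean algorithm, recording each quotient:
1963 = 3·638 + 49, so a_0 = 3
638 = 13·49 + 1, so a_1 = 13
49 = 49·1 + 0, so a_2 = 49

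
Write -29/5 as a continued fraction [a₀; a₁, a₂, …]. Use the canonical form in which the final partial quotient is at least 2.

[-6; 5]

Run the Euclidean algorithm, recording each quotient:
-29 ÷ 5 → quotient -6, remainder 1
5 ÷ 1 → quotient 5, remainder 0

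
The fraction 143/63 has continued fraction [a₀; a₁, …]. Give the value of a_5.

Apply division with remainder until the remainder is 0:
⌊143/63⌋ = 2, remainder 17
⌊63/17⌋ = 3, remainder 12
⌊17/12⌋ = 1, remainder 5
⌊12/5⌋ = 2, remainder 2
⌊5/2⌋ = 2, remainder 1
⌊2/1⌋ = 2, remainder 0

2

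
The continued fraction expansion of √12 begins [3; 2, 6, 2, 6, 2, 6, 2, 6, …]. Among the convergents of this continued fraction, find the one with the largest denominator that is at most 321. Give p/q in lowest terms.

627/181

List convergents until the denominator exceeds the bound:
a_0 = 3: 3/1  (≤ bound)
a_1 = 2: 7/2  (≤ bound)
a_2 = 6: 45/13  (≤ bound)
a_3 = 2: 97/28  (≤ bound)
a_4 = 6: 627/181  (≤ bound)
a_5 = 2: 1351/390  (> 321, stop)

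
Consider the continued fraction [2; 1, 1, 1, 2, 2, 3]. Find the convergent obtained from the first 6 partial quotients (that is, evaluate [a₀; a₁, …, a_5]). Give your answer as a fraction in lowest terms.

50/19

a_0 = 2: 2/1
a_1 = 1: 3/1
a_2 = 1: 5/2
a_3 = 1: 8/3
a_4 = 2: 21/8
a_5 = 2: 50/19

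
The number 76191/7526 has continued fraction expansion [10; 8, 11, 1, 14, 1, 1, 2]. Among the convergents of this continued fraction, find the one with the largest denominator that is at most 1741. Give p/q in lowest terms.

a_0 = 10: 10/1  (≤ bound)
a_1 = 8: 81/8  (≤ bound)
a_2 = 11: 901/89  (≤ bound)
a_3 = 1: 982/97  (≤ bound)
a_4 = 14: 14649/1447  (≤ bound)
a_5 = 1: 15631/1544  (≤ bound)
a_6 = 1: 30280/2991  (> 1741, stop)

15631/1544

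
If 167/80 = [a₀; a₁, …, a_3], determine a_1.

167 = 2·80 + 7, so a_0 = 2
80 = 11·7 + 3, so a_1 = 11

11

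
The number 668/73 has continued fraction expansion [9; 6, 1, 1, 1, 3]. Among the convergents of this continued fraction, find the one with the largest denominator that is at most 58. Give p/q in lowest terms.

a_0 = 9: 9/1  (≤ bound)
a_1 = 6: 55/6  (≤ bound)
a_2 = 1: 64/7  (≤ bound)
a_3 = 1: 119/13  (≤ bound)
a_4 = 1: 183/20  (≤ bound)
a_5 = 3: 668/73  (> 58, stop)

183/20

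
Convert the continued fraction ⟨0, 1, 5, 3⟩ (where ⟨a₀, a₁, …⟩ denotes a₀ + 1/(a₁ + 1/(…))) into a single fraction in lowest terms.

16/19

a_0 = 0: 0/1
a_1 = 1: 1/1
a_2 = 5: 5/6
a_3 = 3: 16/19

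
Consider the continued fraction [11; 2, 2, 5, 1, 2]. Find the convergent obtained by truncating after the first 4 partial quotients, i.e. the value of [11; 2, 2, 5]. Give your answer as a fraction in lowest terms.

a_0 = 11: 11/1
a_1 = 2: 23/2
a_2 = 2: 57/5
a_3 = 5: 308/27

308/27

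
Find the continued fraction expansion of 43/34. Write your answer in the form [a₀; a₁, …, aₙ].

Repeatedly divide and take the remainder:
⌊43/34⌋ = 1, remainder 9
⌊34/9⌋ = 3, remainder 7
⌊9/7⌋ = 1, remainder 2
⌊7/2⌋ = 3, remainder 1
⌊2/1⌋ = 2, remainder 0

[1; 3, 1, 3, 2]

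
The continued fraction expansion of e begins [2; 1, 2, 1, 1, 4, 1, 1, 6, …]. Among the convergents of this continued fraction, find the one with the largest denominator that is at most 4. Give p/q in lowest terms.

11/4

a_0 = 2: 2/1  (≤ bound)
a_1 = 1: 3/1  (≤ bound)
a_2 = 2: 8/3  (≤ bound)
a_3 = 1: 11/4  (≤ bound)
a_4 = 1: 19/7  (> 4, stop)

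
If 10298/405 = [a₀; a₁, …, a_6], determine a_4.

Run the Euclidean algorithm, recording each quotient:
⌊10298/405⌋ = 25, remainder 173
⌊405/173⌋ = 2, remainder 59
⌊173/59⌋ = 2, remainder 55
⌊59/55⌋ = 1, remainder 4
⌊55/4⌋ = 13, remainder 3

13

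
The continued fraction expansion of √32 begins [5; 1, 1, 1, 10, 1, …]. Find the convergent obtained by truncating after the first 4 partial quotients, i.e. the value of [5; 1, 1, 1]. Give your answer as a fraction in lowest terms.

Work from the innermost term outward:
Start with 1.
1 + 1/(1/1) = 1 + 1/1 = 2/1
1 + 1/(2/1) = 1 + 1/2 = 3/2
5 + 1/(3/2) = 5 + 2/3 = 17/3

17/3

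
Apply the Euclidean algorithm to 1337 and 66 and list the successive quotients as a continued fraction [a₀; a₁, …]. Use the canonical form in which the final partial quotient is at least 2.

[20; 3, 1, 7, 2]

⌊1337/66⌋ = 20, remainder 17
⌊66/17⌋ = 3, remainder 15
⌊17/15⌋ = 1, remainder 2
⌊15/2⌋ = 7, remainder 1
⌊2/1⌋ = 2, remainder 0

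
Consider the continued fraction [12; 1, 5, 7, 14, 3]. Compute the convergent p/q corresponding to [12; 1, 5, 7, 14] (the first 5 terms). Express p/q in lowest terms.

7805/608

Compute successive convergents:
a_0 = 12: 12/1
a_1 = 1: 13/1
a_2 = 5: 77/6
a_3 = 7: 552/43
a_4 = 14: 7805/608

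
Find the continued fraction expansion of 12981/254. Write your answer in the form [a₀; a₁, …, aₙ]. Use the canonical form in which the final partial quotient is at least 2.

[51; 9, 2, 2, 5]

Repeatedly divide and take the remainder:
12981 ÷ 254 → quotient 51, remainder 27
254 ÷ 27 → quotient 9, remainder 11
27 ÷ 11 → quotient 2, remainder 5
11 ÷ 5 → quotient 2, remainder 1
5 ÷ 1 → quotient 5, remainder 0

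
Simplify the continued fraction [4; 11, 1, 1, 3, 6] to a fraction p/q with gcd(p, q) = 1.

Start with 6.
3 + 1/(6/1) = 3 + 1/6 = 19/6
1 + 1/(19/6) = 1 + 6/19 = 25/19
1 + 1/(25/19) = 1 + 19/25 = 44/25
11 + 1/(44/25) = 11 + 25/44 = 509/44
4 + 1/(509/44) = 4 + 44/509 = 2080/509

2080/509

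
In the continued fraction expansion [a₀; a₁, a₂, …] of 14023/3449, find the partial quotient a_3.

6

14023 = 4·3449 + 227, so a_0 = 4
3449 = 15·227 + 44, so a_1 = 15
227 = 5·44 + 7, so a_2 = 5
44 = 6·7 + 2, so a_3 = 6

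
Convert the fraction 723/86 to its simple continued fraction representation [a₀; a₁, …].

[8; 2, 2, 5, 3]

723 = 8·86 + 35, so a_0 = 8
86 = 2·35 + 16, so a_1 = 2
35 = 2·16 + 3, so a_2 = 2
16 = 5·3 + 1, so a_3 = 5
3 = 3·1 + 0, so a_4 = 3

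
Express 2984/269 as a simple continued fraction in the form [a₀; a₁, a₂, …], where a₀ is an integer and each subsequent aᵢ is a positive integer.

[11; 10, 1, 3, 6]

Run the Euclidean algorithm, recording each quotient:
2984 ÷ 269 → quotient 11, remainder 25
269 ÷ 25 → quotient 10, remainder 19
25 ÷ 19 → quotient 1, remainder 6
19 ÷ 6 → quotient 3, remainder 1
6 ÷ 1 → quotient 6, remainder 0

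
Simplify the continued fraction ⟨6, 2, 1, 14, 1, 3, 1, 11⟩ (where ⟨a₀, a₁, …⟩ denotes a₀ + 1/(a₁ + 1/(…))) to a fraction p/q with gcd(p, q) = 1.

Compute successive convergents:
a_0 = 6: 6/1
a_1 = 2: 13/2
a_2 = 1: 19/3
a_3 = 14: 279/44
a_4 = 1: 298/47
a_5 = 3: 1173/185
a_6 = 1: 1471/232
a_7 = 11: 17354/2737

17354/2737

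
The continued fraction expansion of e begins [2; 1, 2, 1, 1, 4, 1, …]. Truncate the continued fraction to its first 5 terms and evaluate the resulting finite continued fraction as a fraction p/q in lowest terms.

Start with 1.
1 + 1/(1/1) = 1 + 1/1 = 2/1
2 + 1/(2/1) = 2 + 1/2 = 5/2
1 + 1/(5/2) = 1 + 2/5 = 7/5
2 + 1/(7/5) = 2 + 5/7 = 19/7

19/7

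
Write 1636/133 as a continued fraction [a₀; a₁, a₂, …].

[12; 3, 3, 13]

1636 = 12·133 + 40, so a_0 = 12
133 = 3·40 + 13, so a_1 = 3
40 = 3·13 + 1, so a_2 = 3
13 = 13·1 + 0, so a_3 = 13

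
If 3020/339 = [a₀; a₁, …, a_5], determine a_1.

1

3020 ÷ 339 → quotient 8, remainder 308
339 ÷ 308 → quotient 1, remainder 31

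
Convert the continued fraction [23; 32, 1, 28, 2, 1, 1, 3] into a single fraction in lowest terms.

401626/17439

a_0 = 23: 23/1
a_1 = 32: 737/32
a_2 = 1: 760/33
a_3 = 28: 22017/956
a_4 = 2: 44794/1945
a_5 = 1: 66811/2901
a_6 = 1: 111605/4846
a_7 = 3: 401626/17439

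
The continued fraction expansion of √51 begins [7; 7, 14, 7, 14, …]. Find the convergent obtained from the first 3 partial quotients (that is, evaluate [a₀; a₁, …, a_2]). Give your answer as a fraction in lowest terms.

707/99

a_0 = 7: 7/1
a_1 = 7: 50/7
a_2 = 14: 707/99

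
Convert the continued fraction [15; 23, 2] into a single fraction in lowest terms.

707/47

a_0 = 15: 15/1
a_1 = 23: 346/23
a_2 = 2: 707/47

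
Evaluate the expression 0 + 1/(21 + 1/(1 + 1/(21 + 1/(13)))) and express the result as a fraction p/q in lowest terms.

Start with 13.
21 + 1/(13/1) = 21 + 1/13 = 274/13
1 + 1/(274/13) = 1 + 13/274 = 287/274
21 + 1/(287/274) = 21 + 274/287 = 6301/287
0 + 1/(6301/287) = 0 + 287/6301 = 287/6301

287/6301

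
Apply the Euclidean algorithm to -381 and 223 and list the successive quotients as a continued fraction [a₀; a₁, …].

[-2; 3, 2, 3, 9]

Repeatedly divide and take the remainder:
-381 = -2·223 + 65, so a_0 = -2
223 = 3·65 + 28, so a_1 = 3
65 = 2·28 + 9, so a_2 = 2
28 = 3·9 + 1, so a_3 = 3
9 = 9·1 + 0, so a_4 = 9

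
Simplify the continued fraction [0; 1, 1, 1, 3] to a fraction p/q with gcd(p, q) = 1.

Compute successive convergents:
a_0 = 0: 0/1
a_1 = 1: 1/1
a_2 = 1: 1/2
a_3 = 1: 2/3
a_4 = 3: 7/11

7/11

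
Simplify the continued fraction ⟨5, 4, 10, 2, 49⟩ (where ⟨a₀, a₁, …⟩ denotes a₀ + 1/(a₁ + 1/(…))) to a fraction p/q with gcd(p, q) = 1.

a_0 = 5: 5/1
a_1 = 4: 21/4
a_2 = 10: 215/41
a_3 = 2: 451/86
a_4 = 49: 22314/4255

22314/4255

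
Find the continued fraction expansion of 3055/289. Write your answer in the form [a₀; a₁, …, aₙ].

[10; 1, 1, 3, 41]

3055 ÷ 289 → quotient 10, remainder 165
289 ÷ 165 → quotient 1, remainder 124
165 ÷ 124 → quotient 1, remainder 41
124 ÷ 41 → quotient 3, remainder 1
41 ÷ 1 → quotient 41, remainder 0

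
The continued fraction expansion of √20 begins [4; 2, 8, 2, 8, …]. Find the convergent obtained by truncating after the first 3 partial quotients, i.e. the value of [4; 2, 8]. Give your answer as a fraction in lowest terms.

76/17

Starting at the tail and folding back:
Start with 8.
2 + 1/(8/1) = 2 + 1/8 = 17/8
4 + 1/(17/8) = 4 + 8/17 = 76/17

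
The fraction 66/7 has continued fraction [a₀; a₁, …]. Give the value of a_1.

⌊66/7⌋ = 9, remainder 3
⌊7/3⌋ = 2, remainder 1

2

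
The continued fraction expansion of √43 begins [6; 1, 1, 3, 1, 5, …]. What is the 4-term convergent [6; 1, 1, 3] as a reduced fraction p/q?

46/7

a_0 = 6: 6/1
a_1 = 1: 7/1
a_2 = 1: 13/2
a_3 = 3: 46/7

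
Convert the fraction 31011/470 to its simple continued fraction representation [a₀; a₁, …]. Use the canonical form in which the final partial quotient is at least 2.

31011 ÷ 470 → quotient 65, remainder 461
470 ÷ 461 → quotient 1, remainder 9
461 ÷ 9 → quotient 51, remainder 2
9 ÷ 2 → quotient 4, remainder 1
2 ÷ 1 → quotient 2, remainder 0

[65; 1, 51, 4, 2]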